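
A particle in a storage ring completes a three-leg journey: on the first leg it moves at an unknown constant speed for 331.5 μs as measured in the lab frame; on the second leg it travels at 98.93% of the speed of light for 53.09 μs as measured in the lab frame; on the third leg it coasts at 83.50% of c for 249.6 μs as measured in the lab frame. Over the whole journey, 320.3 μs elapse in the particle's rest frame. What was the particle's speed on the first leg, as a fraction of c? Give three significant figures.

Leg 1: speed unknown; τ_1 = 331.5/γ_1.
Leg 2: β = 0.9893; γ = 1/√(1 − 0.9893²) = 1/√0.02129 = 6.854; τ_2 = 53.09/6.854 = 7.746 μs.
Leg 3: β = 0.8350; γ = 1/√(1 − 0.8350²) = 1/√0.3028 = 1.817; τ_3 = 249.6/1.817 = 137.3 μs.
Total proper time: τ_1 + 7.746 + 137.3 = 320.3, so τ_1 = 320.3 − 145.1 = 175.2 μs.
γ_1 = 331.5/175.2 = 1.892; β = √(1 − 1/γ²) = √0.7206.

β = 0.849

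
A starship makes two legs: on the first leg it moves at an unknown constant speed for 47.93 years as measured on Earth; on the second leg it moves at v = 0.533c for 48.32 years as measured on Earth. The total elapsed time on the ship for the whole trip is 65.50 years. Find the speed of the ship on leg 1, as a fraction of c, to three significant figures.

β = 0.858

Leg 1: speed unknown; τ_1 = 47.93/γ_1.
Leg 2: γ = 1/√(1 − 0.533²) = 1/√0.7159 = 1.182; τ_2 = 48.32/1.182 = 40.88 years.
Total proper time: τ_1 + 40.88 = 65.50, so τ_1 = 65.50 − 40.88 = 24.62 years.
γ_1 = 47.93/24.62 = 1.947; β = √(1 − 1/γ²) = √0.7362.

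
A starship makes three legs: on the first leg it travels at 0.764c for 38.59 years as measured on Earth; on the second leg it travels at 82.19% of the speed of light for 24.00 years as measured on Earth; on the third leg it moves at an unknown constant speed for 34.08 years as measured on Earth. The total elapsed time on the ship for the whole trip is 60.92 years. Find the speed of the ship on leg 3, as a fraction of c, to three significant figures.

β = 0.755

Leg 1: γ = 1/√(1 − 0.764²) = 1/√0.4163 = 1.550; τ_1 = 38.59/1.550 = 24.90 years.
Leg 2: β = 0.8219; γ = 1/√(1 − 0.8219²) = 1/√0.3245 = 1.756; τ_2 = 24.00/1.756 = 13.67 years.
Leg 3: speed unknown; τ_3 = 34.08/γ_3.
Total proper time: 24.90 + 13.67 + τ_3 = 60.92, so τ_3 = 60.92 − 38.57 = 22.35 years.
γ_3 = 34.08/22.35 = 1.525; β = √(1 − 1/γ²) = √0.5699.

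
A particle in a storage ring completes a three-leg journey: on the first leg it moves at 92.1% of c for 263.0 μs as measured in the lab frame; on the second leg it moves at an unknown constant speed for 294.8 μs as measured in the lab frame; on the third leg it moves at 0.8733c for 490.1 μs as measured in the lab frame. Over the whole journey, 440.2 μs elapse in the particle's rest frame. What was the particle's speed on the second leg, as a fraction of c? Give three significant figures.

β = 0.942

Leg 1: β = 0.921; γ = 1/√(1 − 0.921²) = 1/√0.1518 = 2.567; τ_1 = 263.0/2.567 = 102.5 μs.
Leg 2: speed unknown; τ_2 = 294.8/γ_2.
Leg 3: γ = 1/√(1 − 0.8733²) = 1/√0.2373 = 2.053; τ_3 = 490.1/2.053 = 238.8 μs.
Total proper time: 102.5 + τ_2 + 238.8 = 440.2, so τ_2 = 440.2 − 341.2 = 98.98 μs.
γ_2 = 294.8/98.98 = 2.978; β = √(1 − 1/γ²) = √0.8873.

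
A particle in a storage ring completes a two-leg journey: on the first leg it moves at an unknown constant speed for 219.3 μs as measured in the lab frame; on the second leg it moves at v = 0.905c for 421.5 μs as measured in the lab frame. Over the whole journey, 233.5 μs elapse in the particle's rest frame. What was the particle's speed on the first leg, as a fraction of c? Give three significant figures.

Leg 1: speed unknown; τ_1 = 219.3/γ_1.
Leg 2: γ = 1/√(1 − 0.905²) = 1/√0.1810 = 2.351; τ_2 = 421.5/2.351 = 179.3 μs.
Total proper time: τ_1 + 179.3 = 233.5, so τ_1 = 233.5 − 179.3 = 54.19 μs.
γ_1 = 219.3/54.19 = 4.047; β = √(1 − 1/γ²) = √0.9389.

β = 0.969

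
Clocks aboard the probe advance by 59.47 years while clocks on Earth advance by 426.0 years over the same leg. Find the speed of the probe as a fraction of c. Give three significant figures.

The proper time is measured aboard the probe (both events occur at the probe's location); Δt is measured on Earth. γ = Δt/τ = 426.0/59.47 = 7.163.
β = √(1 − 1/γ²) = √(1 − 0.01949) = √0.9805

β = 0.990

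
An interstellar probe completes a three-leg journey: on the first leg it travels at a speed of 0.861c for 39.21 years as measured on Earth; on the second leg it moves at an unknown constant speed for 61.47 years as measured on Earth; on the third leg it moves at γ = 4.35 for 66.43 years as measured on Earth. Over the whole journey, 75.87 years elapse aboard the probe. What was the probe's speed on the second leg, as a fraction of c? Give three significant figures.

β = 0.750

Leg 1: γ = 1/√(1 − 0.861²) = 1/√0.2587 = 1.966; τ_1 = 39.21/1.966 = 19.94 years.
Leg 2: speed unknown; τ_2 = 61.47/γ_2.
Leg 3: γ = 4.35; τ_3 = 66.43/4.350 = 15.27 years.
Total proper time: 19.94 + τ_2 + 15.27 = 75.87, so τ_2 = 75.87 − 35.21 = 40.66 years.
γ_2 = 61.47/40.66 = 1.512; β = √(1 − 1/γ²) = √0.5625.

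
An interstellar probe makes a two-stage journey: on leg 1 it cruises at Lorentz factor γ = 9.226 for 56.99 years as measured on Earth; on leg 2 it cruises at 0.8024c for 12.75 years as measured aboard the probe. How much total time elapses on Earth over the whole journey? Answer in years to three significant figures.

Δt = 78.4 years

Leg 1: 56.99 years is already measured on Earth.
Leg 2: γ = 1/√(1 − 0.8024²) = 1/√0.3562 = 1.676; Δt_2 = 1.676 × 12.75 = 21.36 years.
Total: 56.99 + 21.36 years.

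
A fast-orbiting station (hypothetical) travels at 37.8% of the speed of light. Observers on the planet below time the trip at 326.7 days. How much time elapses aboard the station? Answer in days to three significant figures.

τ = 302 days

β = 0.378; γ = 1/√(1 − 0.378²) = 1/√0.8571 = 1.080
The interval measured on the planet below is the dilated one; the clock aboard the station measures the proper time τ = Δt/γ = 326.7/1.080 days.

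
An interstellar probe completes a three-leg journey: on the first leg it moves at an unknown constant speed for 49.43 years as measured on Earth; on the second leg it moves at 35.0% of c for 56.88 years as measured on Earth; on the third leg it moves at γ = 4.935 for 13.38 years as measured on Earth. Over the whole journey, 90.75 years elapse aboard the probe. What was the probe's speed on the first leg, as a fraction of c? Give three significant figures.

β = 0.711

Leg 1: speed unknown; τ_1 = 49.43/γ_1.
Leg 2: β = 0.350; γ = 1/√(1 − 0.350²) = 1/√0.8775 = 1.068; τ_2 = 56.88/1.068 = 53.28 years.
Leg 3: γ = 4.935; τ_3 = 13.38/4.935 = 2.711 years.
Total proper time: τ_1 + 53.28 + 2.711 = 90.75, so τ_1 = 90.75 − 55.99 = 34.76 years.
γ_1 = 49.43/34.76 = 1.422; β = √(1 − 1/γ²) = √0.5056.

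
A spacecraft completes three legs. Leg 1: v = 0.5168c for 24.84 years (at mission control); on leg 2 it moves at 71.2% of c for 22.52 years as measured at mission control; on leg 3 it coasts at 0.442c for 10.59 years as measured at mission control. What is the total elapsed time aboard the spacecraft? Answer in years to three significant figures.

Leg 1: γ = 1/√(1 − 0.5168²) = 1/√0.7329 = 1.168; τ_1 = 24.84/1.168 = 21.27 years.
Leg 2: β = 0.712; γ = 1/√(1 − 0.712²) = 1/√0.4931 = 1.424; τ_2 = 22.52/1.424 = 15.81 years.
Leg 3: γ = 1/√(1 − 0.442²) = 1/√0.8046 = 1.115; τ_3 = 10.59/1.115 = 9.499 years.
Total: 21.27 + 15.81 + 9.499 years.

τ = 46.6 years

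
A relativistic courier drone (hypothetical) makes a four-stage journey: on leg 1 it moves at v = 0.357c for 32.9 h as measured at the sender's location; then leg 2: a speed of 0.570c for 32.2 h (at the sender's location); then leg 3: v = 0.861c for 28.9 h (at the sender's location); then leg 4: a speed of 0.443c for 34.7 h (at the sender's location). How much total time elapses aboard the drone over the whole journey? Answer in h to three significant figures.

Leg 1: γ = 1/√(1 − 0.357²) = 1/√0.8726 = 1.071; τ_1 = 32.9/1.071 = 30.73 h.
Leg 2: γ = 1/√(1 − 0.570²) = 1/√0.6751 = 1.217; τ_2 = 32.2/1.217 = 26.46 h.
Leg 3: γ = 1/√(1 − 0.861²) = 1/√0.2587 = 1.966; τ_3 = 28.9/1.966 = 14.70 h.
Leg 4: γ = 1/√(1 − 0.443²) = 1/√0.8038 = 1.115; τ_4 = 34.7/1.115 = 31.11 h.
Total: 30.73 + 26.46 + 14.70 + 31.11 h.

τ = 103 h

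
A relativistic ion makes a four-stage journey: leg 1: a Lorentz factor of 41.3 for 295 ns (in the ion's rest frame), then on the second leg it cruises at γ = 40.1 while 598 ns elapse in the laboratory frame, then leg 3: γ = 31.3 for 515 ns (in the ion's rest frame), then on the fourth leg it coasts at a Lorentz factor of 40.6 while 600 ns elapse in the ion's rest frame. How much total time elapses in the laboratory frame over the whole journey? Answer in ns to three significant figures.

Δt = 5.33×10⁴ ns

Leg 1: γ = 41.3; Δt_1 = 41.30 × 295 = 1.218×10⁴ ns.
Leg 2: 598 ns is already measured in the laboratory frame.
Leg 3: γ = 31.3; Δt_3 = 31.30 × 515 = 1.612×10⁴ ns.
Leg 4: γ = 40.6; Δt_4 = 40.60 × 600 = 2.436×10⁴ ns.
Total: 1.218×10⁴ + 598.0 + 1.612×10⁴ + 2.436×10⁴ ns.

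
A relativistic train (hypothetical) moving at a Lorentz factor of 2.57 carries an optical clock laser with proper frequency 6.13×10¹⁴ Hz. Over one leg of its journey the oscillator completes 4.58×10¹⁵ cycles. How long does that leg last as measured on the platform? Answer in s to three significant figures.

γ = 2.57
Proper time for N cycles: τ = N/f = 4.58×10¹⁵/(6.13×10¹⁴) = 7.471×10⁰ s = 7.471 s.
Lab-frame duration Δt = γτ = 2.570 × 7.471 = 19.20 s.

Δt = 19.2 s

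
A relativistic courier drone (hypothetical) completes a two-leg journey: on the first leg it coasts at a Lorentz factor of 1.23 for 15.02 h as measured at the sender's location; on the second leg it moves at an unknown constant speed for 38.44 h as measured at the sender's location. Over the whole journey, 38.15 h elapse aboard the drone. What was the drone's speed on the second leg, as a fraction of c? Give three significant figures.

β = 0.738

Leg 1: γ = 1.23; τ_1 = 15.02/1.230 = 12.21 h.
Leg 2: speed unknown; τ_2 = 38.44/γ_2.
Total proper time: 12.21 + τ_2 = 38.15, so τ_2 = 38.15 − 12.21 = 25.94 h.
γ_2 = 38.44/25.94 = 1.482; β = √(1 − 1/γ²) = √0.5447.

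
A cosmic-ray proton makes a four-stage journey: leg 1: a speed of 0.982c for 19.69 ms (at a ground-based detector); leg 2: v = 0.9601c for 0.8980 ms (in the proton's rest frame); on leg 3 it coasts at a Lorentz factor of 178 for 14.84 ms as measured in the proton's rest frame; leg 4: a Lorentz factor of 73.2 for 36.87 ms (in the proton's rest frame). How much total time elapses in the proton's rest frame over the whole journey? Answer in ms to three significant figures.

Leg 1: γ = 1/√(1 − 0.982²) = 1/√0.03568 = 5.294; τ_1 = 19.69/5.294 = 3.719 ms.
Leg 2: 0.8980 ms is already measured in the proton's rest frame.
Leg 3: 14.84 ms is already measured in the proton's rest frame.
Leg 4: 36.87 ms is already measured in the proton's rest frame.
Total: 3.719 + 0.8980 + 14.84 + 36.87 ms.

τ = 56.3 ms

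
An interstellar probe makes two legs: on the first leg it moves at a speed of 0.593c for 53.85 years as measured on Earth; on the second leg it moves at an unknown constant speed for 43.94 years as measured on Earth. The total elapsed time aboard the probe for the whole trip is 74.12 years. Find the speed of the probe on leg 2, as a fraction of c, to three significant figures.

β = 0.714

Leg 1: γ = 1/√(1 − 0.593²) = 1/√0.6484 = 1.242; τ_1 = 53.85/1.242 = 43.36 years.
Leg 2: speed unknown; τ_2 = 43.94/γ_2.
Total proper time: 43.36 + τ_2 = 74.12, so τ_2 = 74.12 − 43.36 = 30.76 years.
γ_2 = 43.94/30.76 = 1.428; β = √(1 − 1/γ²) = √0.5099.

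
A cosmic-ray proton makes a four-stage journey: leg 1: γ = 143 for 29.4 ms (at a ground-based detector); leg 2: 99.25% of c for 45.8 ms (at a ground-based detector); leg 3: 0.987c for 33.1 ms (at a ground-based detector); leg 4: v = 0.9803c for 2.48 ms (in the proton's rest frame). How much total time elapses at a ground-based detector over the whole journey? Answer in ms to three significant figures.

Δt = 121 ms

Leg 1: 29.4 ms is already measured at a ground-based detector.
Leg 2: 45.8 ms is already measured at a ground-based detector.
Leg 3: 33.1 ms is already measured at a ground-based detector.
Leg 4: γ = 1/√(1 − 0.9803²) = 1/√0.03901 = 5.063; Δt_4 = 5.063 × 2.48 = 12.56 ms.
Total: 29.40 + 45.80 + 33.10 + 12.56 ms.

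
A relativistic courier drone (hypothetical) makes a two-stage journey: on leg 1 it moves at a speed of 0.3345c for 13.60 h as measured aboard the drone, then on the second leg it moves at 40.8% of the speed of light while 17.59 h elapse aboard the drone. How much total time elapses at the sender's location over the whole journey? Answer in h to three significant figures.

Δt = 33.7 h

Leg 1: γ = 1/√(1 − 0.3345²) = 1/√0.8881 = 1.061; Δt_1 = 1.061 × 13.60 = 14.43 h.
Leg 2: β = 0.408; γ = 1/√(1 − 0.408²) = 1/√0.8335 = 1.095; Δt_2 = 1.095 × 17.59 = 19.27 h.
Total: 14.43 + 19.27 h.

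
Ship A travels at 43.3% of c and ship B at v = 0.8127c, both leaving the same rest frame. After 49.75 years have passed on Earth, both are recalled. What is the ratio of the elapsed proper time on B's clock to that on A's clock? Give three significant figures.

τ_B/τ_A = 0.646

A: β = 0.433; γ = 1/√(1 − 0.433²) = 1/√0.8125 = 1.109. B: γ = 1/√(1 − 0.8127²) = 1/√0.3395 = 1.716.
τ_A/τ_B = γ_B/γ_A = 1.716/1.109 = 1.547, so τ_B/τ_A = 0.6464.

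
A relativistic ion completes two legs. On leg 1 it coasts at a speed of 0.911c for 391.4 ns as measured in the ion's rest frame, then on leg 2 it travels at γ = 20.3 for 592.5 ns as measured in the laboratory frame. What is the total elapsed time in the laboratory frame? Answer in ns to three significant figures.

Δt = 1540 ns

Leg 1: γ = 1/√(1 − 0.911²) = 1/√0.1701 = 2.425; Δt_1 = 2.425 × 391.4 = 949.1 ns.
Leg 2: 592.5 ns is already measured in the laboratory frame.
Total: 949.1 + 592.5 ns.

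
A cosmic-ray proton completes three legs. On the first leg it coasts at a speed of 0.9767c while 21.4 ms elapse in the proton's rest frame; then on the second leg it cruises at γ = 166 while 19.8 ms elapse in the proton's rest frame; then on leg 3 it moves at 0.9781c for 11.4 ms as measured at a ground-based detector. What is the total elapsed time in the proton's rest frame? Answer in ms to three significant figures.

Leg 1: 21.4 ms is already measured in the proton's rest frame.
Leg 2: 19.8 ms is already measured in the proton's rest frame.
Leg 3: γ = 1/√(1 − 0.9781²) = 1/√0.04332 = 4.805; τ_3 = 11.4/4.805 = 2.373 ms.
Total: 21.40 + 19.80 + 2.373 ms.

τ = 43.6 ms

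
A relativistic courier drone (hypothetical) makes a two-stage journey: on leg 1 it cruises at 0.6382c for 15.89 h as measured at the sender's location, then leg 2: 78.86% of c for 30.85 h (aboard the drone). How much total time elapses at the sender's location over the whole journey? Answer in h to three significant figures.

Leg 1: 15.89 h is already measured at the sender's location.
Leg 2: β = 0.7886; γ = 1/√(1 − 0.7886²) = 1/√0.3781 = 1.626; Δt_2 = 1.626 × 30.85 = 50.17 h.
Total: 15.89 + 50.17 h.

Δt = 66.1 h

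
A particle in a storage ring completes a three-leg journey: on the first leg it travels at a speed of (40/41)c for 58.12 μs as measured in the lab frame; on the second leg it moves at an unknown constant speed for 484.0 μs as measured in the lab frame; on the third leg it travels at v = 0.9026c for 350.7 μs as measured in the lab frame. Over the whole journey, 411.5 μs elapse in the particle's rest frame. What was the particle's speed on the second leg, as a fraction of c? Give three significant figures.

Leg 1: γ = 1/√(1 − (40/41)²) = 41/9 ≈ 4.556; τ_1 = 58.12/4.556 = 12.76 μs.
Leg 2: speed unknown; τ_2 = 484.0/γ_2.
Leg 3: γ = 1/√(1 − 0.9026²) = 1/√0.1853 = 2.323; τ_3 = 350.7/2.323 = 151.0 μs.
Total proper time: 12.76 + τ_2 + 151.0 = 411.5, so τ_2 = 411.5 − 163.7 = 247.8 μs.
γ_2 = 484.0/247.8 = 1.953; β = √(1 − 1/γ²) = √0.7379.

β = 0.859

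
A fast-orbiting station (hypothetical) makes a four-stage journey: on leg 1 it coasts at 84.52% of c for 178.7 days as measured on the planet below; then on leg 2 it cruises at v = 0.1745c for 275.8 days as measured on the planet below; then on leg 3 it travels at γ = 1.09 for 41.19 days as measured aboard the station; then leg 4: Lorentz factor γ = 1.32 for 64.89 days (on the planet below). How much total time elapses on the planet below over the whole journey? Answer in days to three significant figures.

Δt = 564 days

Leg 1: 178.7 days is already measured on the planet below.
Leg 2: 275.8 days is already measured on the planet below.
Leg 3: γ = 1.09; Δt_3 = 1.090 × 41.19 = 44.90 days.
Leg 4: 64.89 days is already measured on the planet below.
Total: 178.7 + 275.8 + 44.90 + 64.89 days.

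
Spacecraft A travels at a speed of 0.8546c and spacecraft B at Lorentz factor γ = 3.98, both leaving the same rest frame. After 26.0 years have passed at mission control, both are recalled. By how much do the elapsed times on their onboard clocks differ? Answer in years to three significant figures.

|τ_A − τ_B| = 6.97 years

A: γ = 1/√(1 − 0.8546²) = 1/√0.2697 = 1.926; τ_A = 26.0/1.926 = 13.50 years.
B: γ = 3.98; τ_B = 26.0/3.980 = 6.533 years.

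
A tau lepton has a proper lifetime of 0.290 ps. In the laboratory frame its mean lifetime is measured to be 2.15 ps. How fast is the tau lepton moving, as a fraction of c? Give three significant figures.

v = 0.991c

γ = Δt/τ₀ = 2.15/0.290 = 7.414
β = √(1 − 1/γ²) = √(1 − 0.01819) = √0.9818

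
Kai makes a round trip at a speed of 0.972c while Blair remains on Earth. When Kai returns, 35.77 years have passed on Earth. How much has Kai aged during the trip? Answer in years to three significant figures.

γ = 1/√(1 − 0.972²) = 1/√0.05522 = 4.256
Kai's clock measures proper time along the trip: τ = Δt/γ = 35.77/4.256 years.

τ = 8.41 years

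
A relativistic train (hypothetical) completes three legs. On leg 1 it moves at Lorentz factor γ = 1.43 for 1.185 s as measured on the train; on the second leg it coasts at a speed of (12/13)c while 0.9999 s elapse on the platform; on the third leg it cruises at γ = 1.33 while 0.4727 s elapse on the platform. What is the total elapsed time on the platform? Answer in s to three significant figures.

Δt = 3.17 s

Leg 1: γ = 1.43; Δt_1 = 1.430 × 1.185 = 1.695 s.
Leg 2: 0.9999 s is already measured on the platform.
Leg 3: 0.4727 s is already measured on the platform.
Total: 1.695 + 0.9999 + 0.4727 s.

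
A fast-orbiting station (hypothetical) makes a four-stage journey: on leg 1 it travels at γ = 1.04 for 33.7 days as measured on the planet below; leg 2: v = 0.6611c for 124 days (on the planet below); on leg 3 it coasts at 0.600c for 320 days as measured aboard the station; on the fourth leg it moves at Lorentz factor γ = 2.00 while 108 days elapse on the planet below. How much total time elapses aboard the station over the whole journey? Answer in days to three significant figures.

τ = 499 days

Leg 1: γ = 1.04; τ_1 = 33.7/1.040 = 32.40 days.
Leg 2: γ = 1/√(1 − 0.6611²) = 1/√0.5629 = 1.333; τ_2 = 124/1.333 = 93.04 days.
Leg 3: 320 days is already measured aboard the station.
Leg 4: γ = 2.00; τ_4 = 108/2.000 = 54.00 days.
Total: 32.40 + 93.04 + 320.0 + 54.00 days.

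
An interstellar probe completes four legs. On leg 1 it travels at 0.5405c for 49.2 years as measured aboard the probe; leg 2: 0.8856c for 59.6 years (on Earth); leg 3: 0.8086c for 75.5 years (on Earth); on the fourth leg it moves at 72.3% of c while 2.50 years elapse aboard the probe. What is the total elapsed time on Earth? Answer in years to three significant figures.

Leg 1: γ = 1/√(1 − 0.5405²) = 1/√0.7079 = 1.189; Δt_1 = 1.189 × 49.2 = 58.48 years.
Leg 2: 59.6 years is already measured on Earth.
Leg 3: 75.5 years is already measured on Earth.
Leg 4: β = 0.723; γ = 1/√(1 − 0.723²) = 1/√0.4773 = 1.447; Δt_4 = 1.447 × 2.50 = 3.619 years.
Total: 58.48 + 59.60 + 75.50 + 3.619 years.

Δt = 197 years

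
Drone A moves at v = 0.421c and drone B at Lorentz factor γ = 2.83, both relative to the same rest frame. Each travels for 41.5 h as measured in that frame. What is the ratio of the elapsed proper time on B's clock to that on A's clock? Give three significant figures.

τ_B/τ_A = 0.390

A: γ = 1/√(1 − 0.421²) = 1/√0.8228 = 1.102. B: γ = 2.83.
τ_A/τ_B = γ_B/γ_A = 2.830/1.102 = 2.567, so τ_B/τ_A = 0.3896.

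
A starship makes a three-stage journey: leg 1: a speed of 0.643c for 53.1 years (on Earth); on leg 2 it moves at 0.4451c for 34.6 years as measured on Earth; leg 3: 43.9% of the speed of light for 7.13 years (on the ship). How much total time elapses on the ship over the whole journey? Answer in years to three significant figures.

τ = 78.8 years

Leg 1: γ = 1/√(1 − 0.643²) = 1/√0.5866 = 1.306; τ_1 = 53.1/1.306 = 40.67 years.
Leg 2: γ = 1/√(1 − 0.4451²) = 1/√0.8019 = 1.117; τ_2 = 34.6/1.117 = 30.98 years.
Leg 3: 7.13 years is already measured on the ship.
Total: 40.67 + 30.98 + 7.130 years.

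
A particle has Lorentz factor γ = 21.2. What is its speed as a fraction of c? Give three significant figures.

β = 0.999

β = √(1 − 1/γ²) = √(1 − 1/21.2²) = √(1 − 0.002225) = √0.9978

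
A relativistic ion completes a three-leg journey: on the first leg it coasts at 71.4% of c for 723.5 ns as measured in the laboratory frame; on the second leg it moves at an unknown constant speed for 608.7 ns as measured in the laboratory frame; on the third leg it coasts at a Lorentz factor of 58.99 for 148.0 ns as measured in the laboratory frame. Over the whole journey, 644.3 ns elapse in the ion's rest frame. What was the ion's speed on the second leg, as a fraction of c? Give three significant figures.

Leg 1: β = 0.714; γ = 1/√(1 − 0.714²) = 1/√0.4902 = 1.428; τ_1 = 723.5/1.428 = 506.6 ns.
Leg 2: speed unknown; τ_2 = 608.7/γ_2.
Leg 3: γ = 58.99; τ_3 = 148.0/58.99 = 2.509 ns.
Total proper time: 506.6 + τ_2 + 2.509 = 644.3, so τ_2 = 644.3 − 509.1 = 135.2 ns.
γ_2 = 608.7/135.2 = 4.501; β = √(1 − 1/γ²) = √0.9506.

β = 0.975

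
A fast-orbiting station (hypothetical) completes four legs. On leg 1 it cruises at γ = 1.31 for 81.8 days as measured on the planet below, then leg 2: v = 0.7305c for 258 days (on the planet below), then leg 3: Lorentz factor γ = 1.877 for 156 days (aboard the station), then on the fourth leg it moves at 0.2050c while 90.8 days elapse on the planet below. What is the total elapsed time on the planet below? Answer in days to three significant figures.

Δt = 723 days

Leg 1: 81.8 days is already measured on the planet below.
Leg 2: 258 days is already measured on the planet below.
Leg 3: γ = 1.877; Δt_3 = 1.877 × 156 = 292.8 days.
Leg 4: 90.8 days is already measured on the planet below.
Total: 81.80 + 258.0 + 292.8 + 90.80 days.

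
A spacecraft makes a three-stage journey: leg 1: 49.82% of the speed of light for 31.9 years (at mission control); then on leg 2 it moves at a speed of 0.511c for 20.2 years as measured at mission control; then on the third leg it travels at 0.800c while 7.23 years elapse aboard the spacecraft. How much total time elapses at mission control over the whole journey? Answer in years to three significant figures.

Leg 1: 31.9 years is already measured at mission control.
Leg 2: 20.2 years is already measured at mission control.
Leg 3: γ = 1/√(1 − 0.800²) = 1/√0.3600 = 1.667; Δt_3 = 1.667 × 7.23 = 12.05 years.
Total: 31.90 + 20.20 + 12.05 years.

Δt = 64.2 years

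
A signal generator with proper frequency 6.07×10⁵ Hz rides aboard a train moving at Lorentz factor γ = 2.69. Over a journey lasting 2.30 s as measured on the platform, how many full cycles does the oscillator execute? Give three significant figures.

N = 5.19×10⁵

γ = 2.69
The oscillator's own cycle count is N = f × τ where τ is the proper time on the train. τ = Δt/γ = 2.30/2.690 = 0.8550 s = 8.550×10⁻¹ s.
N = 6.07×10⁵ × 8.550×10⁻¹ = 5.190×10⁵.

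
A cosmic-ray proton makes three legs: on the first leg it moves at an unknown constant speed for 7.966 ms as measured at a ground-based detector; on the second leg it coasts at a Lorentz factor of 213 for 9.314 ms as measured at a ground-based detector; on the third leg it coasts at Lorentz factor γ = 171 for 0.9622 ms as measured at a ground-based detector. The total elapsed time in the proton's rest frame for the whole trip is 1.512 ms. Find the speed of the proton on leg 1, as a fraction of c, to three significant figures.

Leg 1: speed unknown; τ_1 = 7.966/γ_1.
Leg 2: γ = 213; τ_2 = 9.314/213.0 = 0.04373 ms.
Leg 3: γ = 171; τ_3 = 0.9622/171.0 = 0.005627 ms.
Total proper time: τ_1 + 0.04373 + 0.005627 = 1.512, so τ_1 = 1.512 − 0.04935 = 1.463 ms.
γ_1 = 7.966/1.463 = 5.446; β = √(1 − 1/γ²) = √0.9663.

β = 0.983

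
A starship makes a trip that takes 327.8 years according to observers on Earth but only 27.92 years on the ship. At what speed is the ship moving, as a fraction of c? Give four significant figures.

The proper time is measured on the ship (both events occur at the ship's location); Δt is measured on Earth. γ = Δt/τ = 327.8/27.92 = 11.74.
β = √(1 − 1/γ²) = √(1 − 0.007255) = √0.9927

v = 0.9964c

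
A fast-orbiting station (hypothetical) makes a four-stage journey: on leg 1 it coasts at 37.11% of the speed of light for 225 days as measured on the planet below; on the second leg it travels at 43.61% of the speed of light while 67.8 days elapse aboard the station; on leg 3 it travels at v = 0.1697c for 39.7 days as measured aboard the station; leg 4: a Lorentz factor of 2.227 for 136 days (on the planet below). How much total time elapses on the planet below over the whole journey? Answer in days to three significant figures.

Leg 1: 225 days is already measured on the planet below.
Leg 2: β = 0.4361; γ = 1/√(1 − 0.4361²) = 1/√0.8098 = 1.111; Δt_2 = 1.111 × 67.8 = 75.34 days.
Leg 3: γ = 1/√(1 − 0.1697²) = 1/√0.9712 = 1.015; Δt_3 = 1.015 × 39.7 = 40.28 days.
Leg 4: 136 days is already measured on the planet below.
Total: 225.0 + 75.34 + 40.28 + 136.0 days.

Δt = 477 days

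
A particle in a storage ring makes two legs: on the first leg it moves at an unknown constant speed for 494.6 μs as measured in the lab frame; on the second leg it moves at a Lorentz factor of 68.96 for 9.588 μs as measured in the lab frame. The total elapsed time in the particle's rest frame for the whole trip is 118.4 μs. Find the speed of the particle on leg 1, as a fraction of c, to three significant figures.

β = 0.971

Leg 1: speed unknown; τ_1 = 494.6/γ_1.
Leg 2: γ = 68.96; τ_2 = 9.588/68.96 = 0.1390 μs.
Total proper time: τ_1 + 0.1390 = 118.4, so τ_1 = 118.4 − 0.1390 = 118.3 μs.
γ_1 = 494.6/118.3 = 4.182; β = √(1 − 1/γ²) = √0.9428.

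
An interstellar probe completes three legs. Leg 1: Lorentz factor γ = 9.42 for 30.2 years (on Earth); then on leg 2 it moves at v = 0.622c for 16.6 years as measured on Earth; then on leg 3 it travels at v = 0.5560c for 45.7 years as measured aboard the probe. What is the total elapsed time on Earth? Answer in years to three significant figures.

Δt = 102 years

Leg 1: 30.2 years is already measured on Earth.
Leg 2: 16.6 years is already measured on Earth.
Leg 3: γ = 1/√(1 − 0.5560²) = 1/√0.6909 = 1.203; Δt_3 = 1.203 × 45.7 = 54.98 years.
Total: 30.20 + 16.60 + 54.98 years.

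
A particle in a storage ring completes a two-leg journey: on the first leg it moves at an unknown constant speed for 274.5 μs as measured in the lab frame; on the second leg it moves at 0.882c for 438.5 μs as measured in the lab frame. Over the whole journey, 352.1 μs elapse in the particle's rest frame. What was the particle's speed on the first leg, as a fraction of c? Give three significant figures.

Leg 1: speed unknown; τ_1 = 274.5/γ_1.
Leg 2: γ = 1/√(1 − 0.882²) = 1/√0.2221 = 2.122; τ_2 = 438.5/2.122 = 206.6 μs.
Total proper time: τ_1 + 206.6 = 352.1, so τ_1 = 352.1 − 206.6 = 145.5 μs.
γ_1 = 274.5/145.5 = 1.887; β = √(1 − 1/γ²) = √0.7192.

β = 0.848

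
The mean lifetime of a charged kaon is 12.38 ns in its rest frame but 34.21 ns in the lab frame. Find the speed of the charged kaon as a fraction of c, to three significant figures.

γ = Δt/τ₀ = 34.21/12.38 = 2.763
β = √(1 − 1/γ²) = √(1 − 0.1310) = √0.8690

v = 0.932c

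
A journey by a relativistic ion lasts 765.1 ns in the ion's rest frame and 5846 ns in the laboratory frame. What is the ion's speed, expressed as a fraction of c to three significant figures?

β = 0.991

The proper time is measured in the ion's rest frame (both events occur at the ion's location); Δt is measured in the laboratory frame. γ = Δt/τ = 5846/765.1 = 7.641.
β = √(1 − 1/γ²) = √(1 − 0.01713) = √0.9829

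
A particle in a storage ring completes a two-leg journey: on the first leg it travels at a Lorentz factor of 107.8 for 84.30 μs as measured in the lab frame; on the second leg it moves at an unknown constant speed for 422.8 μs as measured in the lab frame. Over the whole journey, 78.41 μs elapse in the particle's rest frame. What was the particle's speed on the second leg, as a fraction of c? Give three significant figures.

Leg 1: γ = 107.8; τ_1 = 84.30/107.8 = 0.7820 μs.
Leg 2: speed unknown; τ_2 = 422.8/γ_2.
Total proper time: 0.7820 + τ_2 = 78.41, so τ_2 = 78.41 − 0.7820 = 77.63 μs.
γ_2 = 422.8/77.63 = 5.446; β = √(1 − 1/γ²) = √0.9663.

β = 0.983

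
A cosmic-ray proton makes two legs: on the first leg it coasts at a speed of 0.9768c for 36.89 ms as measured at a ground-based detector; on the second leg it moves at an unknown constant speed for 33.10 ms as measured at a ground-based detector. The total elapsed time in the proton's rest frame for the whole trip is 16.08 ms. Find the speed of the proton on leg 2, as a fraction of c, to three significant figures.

β = 0.969

Leg 1: γ = 1/√(1 − 0.9768²) = 1/√0.04586 = 4.670; τ_1 = 36.89/4.670 = 7.900 ms.
Leg 2: speed unknown; τ_2 = 33.10/γ_2.
Total proper time: 7.900 + τ_2 = 16.08, so τ_2 = 16.08 − 7.900 = 8.180 ms.
γ_2 = 33.10/8.180 = 4.047; β = √(1 − 1/γ²) = √0.9389.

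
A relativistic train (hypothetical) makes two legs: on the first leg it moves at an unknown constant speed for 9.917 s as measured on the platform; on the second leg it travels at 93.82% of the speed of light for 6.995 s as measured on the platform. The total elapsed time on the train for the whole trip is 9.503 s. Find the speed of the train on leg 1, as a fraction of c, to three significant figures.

β = 0.700

Leg 1: speed unknown; τ_1 = 9.917/γ_1.
Leg 2: β = 0.9382; γ = 1/√(1 − 0.9382²) = 1/√0.1198 = 2.889; τ_2 = 6.995/2.889 = 2.421 s.
Total proper time: τ_1 + 2.421 = 9.503, so τ_1 = 9.503 − 2.421 = 7.082 s.
γ_1 = 9.917/7.082 = 1.400; β = √(1 − 1/γ²) = √0.4900.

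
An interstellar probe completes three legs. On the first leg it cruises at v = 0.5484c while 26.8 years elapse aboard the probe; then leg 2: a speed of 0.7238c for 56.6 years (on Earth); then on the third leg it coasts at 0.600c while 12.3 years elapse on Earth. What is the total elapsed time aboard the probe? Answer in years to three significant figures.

Leg 1: 26.8 years is already measured aboard the probe.
Leg 2: γ = 1/√(1 − 0.7238²) = 1/√0.4761 = 1.449; τ_2 = 56.6/1.449 = 39.05 years.
Leg 3: γ = 1/√(1 − 0.600²) = 5/4 = 1.250; τ_3 = 12.3/1.250 = 9.840 years.
Total: 26.80 + 39.05 + 9.840 years.

τ = 75.7 years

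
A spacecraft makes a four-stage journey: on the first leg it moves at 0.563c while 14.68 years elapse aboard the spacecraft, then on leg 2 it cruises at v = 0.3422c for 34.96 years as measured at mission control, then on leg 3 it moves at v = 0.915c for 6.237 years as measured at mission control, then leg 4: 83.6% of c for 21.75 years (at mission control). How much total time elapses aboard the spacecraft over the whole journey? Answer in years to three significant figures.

Leg 1: 14.68 years is already measured aboard the spacecraft.
Leg 2: γ = 1/√(1 − 0.3422²) = 1/√0.8829 = 1.064; τ_2 = 34.96/1.064 = 32.85 years.
Leg 3: γ = 1/√(1 − 0.915²) = 1/√0.1628 = 2.479; τ_3 = 6.237/2.479 = 2.516 years.
Leg 4: β = 0.836; γ = 1/√(1 − 0.836²) = 1/√0.3011 = 1.822; τ_4 = 21.75/1.822 = 11.93 years.
Total: 14.68 + 32.85 + 2.516 + 11.93 years.

τ = 62.0 years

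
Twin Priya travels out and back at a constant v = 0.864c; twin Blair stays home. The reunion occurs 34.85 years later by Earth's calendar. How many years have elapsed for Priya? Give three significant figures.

γ = 1/√(1 − 0.864²) = 1/√0.2535 = 1.986
Priya's clock measures proper time along the trip: τ = Δt/γ = 34.85/1.986 years.

τ = 17.5 years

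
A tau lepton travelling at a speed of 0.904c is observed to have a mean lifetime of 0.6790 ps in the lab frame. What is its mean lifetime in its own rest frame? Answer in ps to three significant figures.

τ₀ = 0.290 ps

γ = 1/√(1 − 0.904²) = 1/√0.1828 = 2.339
The lab-frame lifetime is the dilated interval; the proper lifetime is τ₀ = Δt/γ = 0.6790/2.339 ps.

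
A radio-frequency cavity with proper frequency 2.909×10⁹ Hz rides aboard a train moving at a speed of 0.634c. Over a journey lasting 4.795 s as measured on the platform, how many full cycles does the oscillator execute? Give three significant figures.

N = 1.08×10¹⁰

γ = 1/√(1 − 0.634²) = 1/√0.5980 = 1.293
The oscillator's own cycle count is N = f × τ where τ is the proper time on the train. τ = Δt/γ = 4.795/1.293 = 3.708 s = 3.708×10⁰ s.
N = 2.909×10⁹ × 3.708×10⁰ = 1.079×10¹⁰.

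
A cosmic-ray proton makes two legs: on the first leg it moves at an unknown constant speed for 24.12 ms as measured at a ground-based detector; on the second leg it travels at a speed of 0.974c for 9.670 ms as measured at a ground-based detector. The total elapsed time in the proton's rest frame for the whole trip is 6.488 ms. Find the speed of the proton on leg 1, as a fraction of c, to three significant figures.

β = 0.984

Leg 1: speed unknown; τ_1 = 24.12/γ_1.
Leg 2: γ = 1/√(1 − 0.974²) = 1/√0.05132 = 4.414; τ_2 = 9.670/4.414 = 2.191 ms.
Total proper time: τ_1 + 2.191 = 6.488, so τ_1 = 6.488 − 2.191 = 4.297 ms.
γ_1 = 24.12/4.297 = 5.613; β = √(1 − 1/γ²) = √0.9683.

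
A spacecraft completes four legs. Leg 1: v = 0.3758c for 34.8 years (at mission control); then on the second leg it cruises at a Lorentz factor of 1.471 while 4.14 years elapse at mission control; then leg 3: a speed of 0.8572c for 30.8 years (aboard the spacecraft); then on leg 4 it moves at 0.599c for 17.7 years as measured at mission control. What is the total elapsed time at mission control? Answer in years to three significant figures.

Δt = 116 years

Leg 1: 34.8 years is already measured at mission control.
Leg 2: 4.14 years is already measured at mission control.
Leg 3: γ = 1/√(1 − 0.8572²) = 1/√0.2652 = 1.942; Δt_3 = 1.942 × 30.8 = 59.81 years.
Leg 4: 17.7 years is already measured at mission control.
Total: 34.80 + 4.140 + 59.81 + 17.70 years.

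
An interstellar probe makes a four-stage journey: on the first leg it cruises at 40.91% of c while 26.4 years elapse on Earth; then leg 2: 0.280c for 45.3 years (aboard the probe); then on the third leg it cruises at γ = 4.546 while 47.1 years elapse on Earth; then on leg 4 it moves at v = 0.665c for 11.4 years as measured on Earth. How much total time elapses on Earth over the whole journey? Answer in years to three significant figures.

Leg 1: 26.4 years is already measured on Earth.
Leg 2: γ = 1/√(1 − 0.280²) = 25/24 ≈ 1.042; Δt_2 = 1.042 × 45.3 = 47.19 years.
Leg 3: 47.1 years is already measured on Earth.
Leg 4: 11.4 years is already measured on Earth.
Total: 26.40 + 47.19 + 47.10 + 11.40 years.

Δt = 132 years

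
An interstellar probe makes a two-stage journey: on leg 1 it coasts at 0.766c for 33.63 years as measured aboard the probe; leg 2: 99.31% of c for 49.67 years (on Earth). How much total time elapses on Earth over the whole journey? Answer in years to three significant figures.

Δt = 102 years

Leg 1: γ = 1/√(1 − 0.766²) = 1/√0.4132 = 1.556; Δt_1 = 1.556 × 33.63 = 52.31 years.
Leg 2: 49.67 years is already measured on Earth.
Total: 52.31 + 49.67 years.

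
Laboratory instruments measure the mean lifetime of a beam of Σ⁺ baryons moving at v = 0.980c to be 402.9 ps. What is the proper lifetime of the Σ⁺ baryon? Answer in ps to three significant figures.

γ = 1/√(1 − 0.980²) = 1/√0.03960 = 5.025
The lab-frame lifetime is the dilated interval; the proper lifetime is τ₀ = Δt/γ = 402.9/5.025 ps.

τ₀ = 80.2 ps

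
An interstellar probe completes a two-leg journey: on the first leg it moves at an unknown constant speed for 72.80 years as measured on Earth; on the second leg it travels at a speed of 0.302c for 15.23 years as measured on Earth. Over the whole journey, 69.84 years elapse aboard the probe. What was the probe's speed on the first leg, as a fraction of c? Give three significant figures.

Leg 1: speed unknown; τ_1 = 72.80/γ_1.
Leg 2: γ = 1/√(1 − 0.302²) = 1/√0.9088 = 1.049; τ_2 = 15.23/1.049 = 14.52 years.
Total proper time: τ_1 + 14.52 = 69.84, so τ_1 = 69.84 − 14.52 = 55.32 years.
γ_1 = 72.80/55.32 = 1.316; β = √(1 − 1/γ²) = √0.4225.

β = 0.650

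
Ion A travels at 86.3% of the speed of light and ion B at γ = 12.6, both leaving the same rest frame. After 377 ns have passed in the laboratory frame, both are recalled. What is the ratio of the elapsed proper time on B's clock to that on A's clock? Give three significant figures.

τ_B/τ_A = 0.157

A: β = 0.863; γ = 1/√(1 − 0.863²) = 1/√0.2552 = 1.979. B: γ = 12.6.
τ_A/τ_B = γ_B/γ_A = 12.60/1.979 = 6.366, so τ_B/τ_A = 0.1571.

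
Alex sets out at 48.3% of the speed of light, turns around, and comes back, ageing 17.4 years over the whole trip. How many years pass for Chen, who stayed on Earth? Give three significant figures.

Δt = 19.9 years

β = 0.483; γ = 1/√(1 − 0.483²) = 1/√0.7667 = 1.142
Earth-frame duration is the dilated interval: Δt = γτ = 1.142 × 17.4 years.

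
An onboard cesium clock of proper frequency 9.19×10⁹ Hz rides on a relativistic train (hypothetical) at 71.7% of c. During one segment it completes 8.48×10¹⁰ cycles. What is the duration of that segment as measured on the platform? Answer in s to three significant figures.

β = 0.717; γ = 1/√(1 − 0.717²) = 1/√0.4859 = 1.435
Proper time for N cycles: τ = N/f = 8.48×10¹⁰/(9.19×10⁹) = 9.227×10⁰ s = 9.227 s.
Lab-frame duration Δt = γτ = 1.435 × 9.227 = 13.24 s.

Δt = 13.2 s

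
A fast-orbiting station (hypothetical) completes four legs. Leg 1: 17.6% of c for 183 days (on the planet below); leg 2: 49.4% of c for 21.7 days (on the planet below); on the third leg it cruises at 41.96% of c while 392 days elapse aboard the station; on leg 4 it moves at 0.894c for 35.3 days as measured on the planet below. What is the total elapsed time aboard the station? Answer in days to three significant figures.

τ = 607 days

Leg 1: β = 0.176; γ = 1/√(1 − 0.176²) = 1/√0.9690 = 1.016; τ_1 = 183/1.016 = 180.1 days.
Leg 2: β = 0.494; γ = 1/√(1 − 0.494²) = 1/√0.7560 = 1.150; τ_2 = 21.7/1.150 = 18.87 days.
Leg 3: 392 days is already measured aboard the station.
Leg 4: γ = 1/√(1 − 0.894²) = 1/√0.2008 = 2.232; τ_4 = 35.3/2.232 = 15.82 days.
Total: 180.1 + 18.87 + 392.0 + 15.82 days.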